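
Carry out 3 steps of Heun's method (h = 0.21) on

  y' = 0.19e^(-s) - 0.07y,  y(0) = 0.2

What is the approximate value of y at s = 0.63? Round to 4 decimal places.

0.2783

Heun: k1 = f(s_n, y_n); k2 = f(s_n + h, y_n + h·k1); y_{n+1} = y_n + (h/2)·(k1 + k2).
s=0.000000, y=0.200000:
  k1 = f(0.000000, 0.200000) = 0.176000
  k2 = f(0.210000, 0.236960) = 0.137424
  y ← 0.200000 + (0.21/2)·(0.176000 + 0.137424) = 0.232909
s=0.210000, y=0.232909:
  k1 = f(0.210000, 0.232909) = 0.137707
  k2 = f(0.420000, 0.261828) = 0.106511
  y ← 0.232909 + (0.21/2)·(0.137707 + 0.106511) = 0.258552
s=0.420000, y=0.258552:
  k1 = f(0.420000, 0.258552) = 0.106740
  k2 = f(0.630000, 0.280968) = 0.081525
  y ← 0.258552 + (0.21/2)·(0.106740 + 0.081525) = 0.278320
y(0.63) ≈ 0.2783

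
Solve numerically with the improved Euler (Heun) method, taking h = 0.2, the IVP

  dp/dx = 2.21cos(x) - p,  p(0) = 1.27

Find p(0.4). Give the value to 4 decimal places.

Heun: k1 = f(x_n, p_n); k2 = f(x_n + h, p_n + h·k1); p_{n+1} = p_n + (h/2)·(k1 + k2).
x=0.000000, p=1.270000:
  k1 = f(0.000000, 1.270000) = 0.940000
  k2 = f(0.200000, 1.458000) = 0.707947
  p ← 1.270000 + (0.2/2)·(0.940000 + 0.707947) = 1.434795
x=0.200000, p=1.434795:
  k1 = f(0.200000, 1.434795) = 0.731152
  k2 = f(0.400000, 1.581025) = 0.454520
  p ← 1.434795 + (0.2/2)·(0.731152 + 0.454520) = 1.553362
p(0.4) ≈ 1.5534

1.5534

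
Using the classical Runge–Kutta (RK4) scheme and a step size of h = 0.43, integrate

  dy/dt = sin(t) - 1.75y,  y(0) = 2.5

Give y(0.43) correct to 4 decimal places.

RK4: k1 = f(t_n, y_n); k2 = f(t_n + h/2, y_n + (h/2)·k1); k3 = f(t_n + h/2, y_n + (h/2)·k2); k4 = f(t_n + h, y_n + h·k3); y_{n+1} = y_n + (h/6)·(k1 + 2k2 + 2k3 + k4).
t=0.000000, y=2.500000:
  k1 = f(0.000000, 2.500000) = -4.375000
  k2 = f(0.215000, 1.559375) = -2.515559
  k3 = f(0.215000, 1.959155) = -3.215174
  k4 = f(0.430000, 1.117475) = -1.538711
  y ← 2.500000 + (0.43/6)·(k1 + 2k2 + 2k3 + k4) = 1.254779
y(0.43) ≈ 1.2548

1.2548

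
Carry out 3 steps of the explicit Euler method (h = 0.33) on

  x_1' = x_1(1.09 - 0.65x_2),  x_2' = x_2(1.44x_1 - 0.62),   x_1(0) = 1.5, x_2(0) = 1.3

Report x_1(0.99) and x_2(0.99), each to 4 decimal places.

Euler on (x_1,x_2): x_1_{n+1} = x_1_n + h·x_1', x_2_{n+1} = x_2_n + h·x_2'.
0.000000: (1.500000, 1.300000); f=(0.367500, 2.002000) → (1.621275, 1.960660)
0.330000: (1.621275, 1.960660); f=(-0.299010, 3.361818) → (1.522602, 3.070060)
0.660000: (1.522602, 3.070060); f=(-1.378775, 4.827812) → (1.067606, 4.663238)
(x_1(0.99), x_2(0.99)) ≈ (1.0676, 4.6632)

1.0676, 4.6632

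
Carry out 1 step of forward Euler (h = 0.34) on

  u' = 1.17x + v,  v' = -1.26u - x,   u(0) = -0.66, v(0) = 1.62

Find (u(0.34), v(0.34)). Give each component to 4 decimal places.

Euler on (u,v): u_{n+1} = u_n + h·u', v_{n+1} = v_n + h·v'.
0.000000: (-0.660000, 1.620000); f=(1.620000, 0.831600) → (-0.109200, 1.902744)
(u(0.34), v(0.34)) ≈ (-0.1092, 1.9027)

-0.1092, 1.9027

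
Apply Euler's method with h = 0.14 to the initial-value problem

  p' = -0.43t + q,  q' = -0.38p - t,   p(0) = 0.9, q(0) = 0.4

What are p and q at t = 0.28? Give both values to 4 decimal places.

0.9969, 0.2817

Euler on (p,q): p_{n+1} = p_n + h·p', q_{n+1} = q_n + h·q'.
0.000000: (0.900000, 0.400000); f=(0.400000, -0.342000) → (0.956000, 0.352120)
0.140000: (0.956000, 0.352120); f=(0.291920, -0.503280) → (0.996869, 0.281661)
(p(0.28), q(0.28)) ≈ (0.9969, 0.2817)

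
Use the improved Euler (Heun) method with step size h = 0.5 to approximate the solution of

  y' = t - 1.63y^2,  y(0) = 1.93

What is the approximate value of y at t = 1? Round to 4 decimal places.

0.3795

Heun: k1 = f(t_n, y_n); k2 = f(t_n + h, y_n + h·k1); y_{n+1} = y_n + (h/2)·(k1 + k2).
t=0.000000, y=1.930000:
  k1 = f(0.000000, 1.930000) = -6.071587
  k2 = f(0.500000, -1.105793) = -1.493130
  y ← 1.930000 + (0.5/2)·(-6.071587 + (-1.493130)) = 0.038821
t=0.500000, y=0.038821:
  k1 = f(0.500000, 0.038821) = 0.497544
  k2 = f(1.000000, 0.287592) = 0.865184
  y ← 0.038821 + (0.5/2)·(0.497544 + 0.865184) = 0.379502
y(1) ≈ 0.3795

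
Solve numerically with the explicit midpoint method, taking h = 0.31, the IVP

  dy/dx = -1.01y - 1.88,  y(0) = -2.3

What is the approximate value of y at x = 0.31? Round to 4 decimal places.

Midpoint: k1 = f(x_n, y_n); k2 = f(x_n + h/2, y_n + (h/2)·k1); y_{n+1} = y_n + h·k2.
x=0.000000, y=-2.300000:
  k1 = f(0.000000, -2.300000) = 0.443000
  k2 = f(0.155000, -2.231335) = 0.373648
  y ← -2.300000 + 0.31·0.373648 = -2.184169
y(0.31) ≈ -2.1842

-2.1842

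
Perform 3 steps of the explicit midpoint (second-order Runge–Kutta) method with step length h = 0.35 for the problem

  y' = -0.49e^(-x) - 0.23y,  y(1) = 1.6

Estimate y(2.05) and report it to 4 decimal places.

Midpoint: k1 = f(x_n, y_n); k2 = f(x_n + h/2, y_n + (h/2)·k1); y_{n+1} = y_n + h·k2.
x=1.000000, y=1.600000:
  k1 = f(1.000000, 1.600000) = -0.548261
  k2 = f(1.175000, 1.504054) = -0.497254
  y ← 1.600000 + 0.35·(-0.497254) = 1.425961
x=1.350000, y=1.425961:
  k1 = f(1.350000, 1.425961) = -0.454999
  k2 = f(1.525000, 1.346336) = -0.416292
  y ← 1.425961 + 0.35·(-0.416292) = 1.280259
x=1.700000, y=1.280259:
  k1 = f(1.700000, 1.280259) = -0.383975
  k2 = f(1.875000, 1.213064) = -0.354149
  y ← 1.280259 + 0.35·(-0.354149) = 1.156307
y(2.05) ≈ 1.1563

1.1563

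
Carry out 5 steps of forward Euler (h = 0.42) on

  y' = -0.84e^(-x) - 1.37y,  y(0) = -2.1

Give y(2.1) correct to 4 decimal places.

Euler: y_{n+1} = y_n + h·f(x_n, y_n).
x=0.000000, y=-2.100000: f=2.037000 → y ← -2.100000 + 0.42·2.037000 = -1.244460
x=0.420000, y=-1.244460: f=1.152991 → y ← -1.244460 + 0.42·1.152991 = -0.760204
x=0.840000, y=-0.760204: f=0.678842 → y ← -0.760204 + 0.42·0.678842 = -0.475090
x=1.260000, y=-0.475090: f=0.412604 → y ← -0.475090 + 0.42·0.412604 = -0.301796
x=1.680000, y=-0.301796: f=0.256907 → y ← -0.301796 + 0.42·0.256907 = -0.193895
y(2.1) ≈ -0.1939

-0.1939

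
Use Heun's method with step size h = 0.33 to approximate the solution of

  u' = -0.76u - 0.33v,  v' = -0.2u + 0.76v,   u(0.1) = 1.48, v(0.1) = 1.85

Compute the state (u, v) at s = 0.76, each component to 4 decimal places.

0.5038, 2.8699

Heun on (u,v): k1 = f(s_n, state_n); k2 = f(s_n + h, state_n + h·k1); state_{n+1} = state_n + (h/2)·(k1 + k2).
0.100000: (1.480000, 1.850000)
  k1 = (-1.735300, 1.110000)
  predictor → (0.907351, 2.216300)
  k2 = (-1.420966, 1.502918)
  → (0.959216, 2.281131)
0.430000: (0.959216, 2.281131)
  k1 = (-1.481778, 1.541817)
  predictor → (0.470230, 2.789931)
  k2 = (-1.278052, 2.026302)
  → (0.503844, 2.869871)
(u(0.76), v(0.76)) ≈ (0.5038, 2.8699)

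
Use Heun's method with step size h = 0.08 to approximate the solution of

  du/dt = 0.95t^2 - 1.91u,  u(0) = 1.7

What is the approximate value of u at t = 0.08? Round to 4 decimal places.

1.4603

Heun: k1 = f(t_n, u_n); k2 = f(t_n + h, u_n + h·k1); u_{n+1} = u_n + (h/2)·(k1 + k2).
t=0.000000, u=1.700000:
  k1 = f(0.000000, 1.700000) = -3.247000
  k2 = f(0.080000, 1.440240) = -2.744778
  u ← 1.700000 + (0.08/2)·(-3.247000 + (-2.744778)) = 1.460329
u(0.08) ≈ 1.4603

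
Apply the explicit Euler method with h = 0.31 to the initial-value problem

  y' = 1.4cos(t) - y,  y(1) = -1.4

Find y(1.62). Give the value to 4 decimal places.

-0.3928

Euler: y_{n+1} = y_n + h·f(t_n, y_n).
t=1.000000, y=-1.400000: f=2.156423 → y ← -1.400000 + 0.31·2.156423 = -0.731509
t=1.310000, y=-0.731509: f=1.092499 → y ← -0.731509 + 0.31·1.092499 = -0.392834
y(1.62) ≈ -0.3928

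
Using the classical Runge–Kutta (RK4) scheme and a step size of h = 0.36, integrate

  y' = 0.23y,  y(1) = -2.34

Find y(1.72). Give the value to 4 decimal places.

-2.7614

RK4: k1 = f(x_n, y_n); k2 = f(x_n + h/2, y_n + (h/2)·k1); k3 = f(x_n + h/2, y_n + (h/2)·k2); k4 = f(x_n + h, y_n + h·k3); y_{n+1} = y_n + (h/6)·(k1 + 2k2 + 2k3 + k4).
x=1.000000, y=-2.340000:
  k1 = f(1.000000, -2.340000) = -0.538200
  k2 = f(1.180000, -2.436876) = -0.560481
  k3 = f(1.180000, -2.440887) = -0.561404
  k4 = f(1.360000, -2.542105) = -0.584684
  y ← -2.340000 + (0.36/6)·(k1 + 2k2 + 2k3 + k4) = -2.541999
x=1.360000, y=-2.541999:
  k1 = f(1.360000, -2.541999) = -0.584660
  k2 = f(1.540000, -2.647238) = -0.608865
  k3 = f(1.540000, -2.651595) = -0.609867
  k4 = f(1.720000, -2.761551) = -0.635157
  y ← -2.541999 + (0.36/6)·(k1 + 2k2 + 2k3 + k4) = -2.761436
y(1.72) ≈ -2.7614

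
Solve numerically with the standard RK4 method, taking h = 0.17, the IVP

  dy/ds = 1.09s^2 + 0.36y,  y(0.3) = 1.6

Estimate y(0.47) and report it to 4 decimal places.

1.7296

RK4: k1 = f(s_n, y_n); k2 = f(s_n + h/2, y_n + (h/2)·k1); k3 = f(s_n + h/2, y_n + (h/2)·k2); k4 = f(s_n + h, y_n + h·k3); y_{n+1} = y_n + (h/6)·(k1 + 2k2 + 2k3 + k4).
s=0.300000, y=1.600000:
  k1 = f(0.300000, 1.600000) = 0.674100
  k2 = f(0.385000, 1.657299) = 0.758193
  k3 = f(0.385000, 1.664446) = 0.760766
  k4 = f(0.470000, 1.729330) = 0.863340
  y ← 1.600000 + (0.17/6)·(k1 + 2k2 + 2k3 + k4) = 1.729635
y(0.47) ≈ 1.7296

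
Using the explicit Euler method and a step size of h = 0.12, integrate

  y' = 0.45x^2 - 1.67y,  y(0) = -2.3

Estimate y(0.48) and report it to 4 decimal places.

-0.9302

Euler: y_{n+1} = y_n + h·f(x_n, y_n).
x=0.000000, y=-2.300000: f=3.841000 → y ← -2.300000 + 0.12·3.841000 = -1.839080
x=0.120000, y=-1.839080: f=3.077744 → y ← -1.839080 + 0.12·3.077744 = -1.469751
x=0.240000, y=-1.469751: f=2.480404 → y ← -1.469751 + 0.12·2.480404 = -1.172102
x=0.360000, y=-1.172102: f=2.015731 → y ← -1.172102 + 0.12·2.015731 = -0.930215
y(0.48) ≈ -0.9302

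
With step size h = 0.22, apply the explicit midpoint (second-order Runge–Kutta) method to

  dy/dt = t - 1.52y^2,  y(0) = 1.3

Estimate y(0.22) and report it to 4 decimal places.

0.9780

Midpoint: k1 = f(t_n, y_n); k2 = f(t_n + h/2, y_n + (h/2)·k1); y_{n+1} = y_n + h·k2.
t=0.000000, y=1.300000:
  k1 = f(0.000000, 1.300000) = -2.568800
  k2 = f(0.110000, 1.017432) = -1.463455
  y ← 1.300000 + 0.22·(-1.463455) = 0.978040
y(0.22) ≈ 0.9780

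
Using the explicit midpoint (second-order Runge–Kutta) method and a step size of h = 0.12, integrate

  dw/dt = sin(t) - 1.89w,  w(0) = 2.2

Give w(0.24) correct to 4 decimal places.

1.4298

Midpoint: k1 = f(t_n, w_n); k2 = f(t_n + h/2, w_n + (h/2)·k1); w_{n+1} = w_n + h·k2.
t=0.000000, w=2.200000:
  k1 = f(0.000000, 2.200000) = -4.158000
  k2 = f(0.060000, 1.950520) = -3.626519
  w ← 2.200000 + 0.12·(-3.626519) = 1.764818
t=0.120000, w=1.764818:
  k1 = f(0.120000, 1.764818) = -3.215793
  k2 = f(0.180000, 1.571870) = -2.791805
  w ← 1.764818 + 0.12·(-2.791805) = 1.429801
w(0.24) ≈ 1.4298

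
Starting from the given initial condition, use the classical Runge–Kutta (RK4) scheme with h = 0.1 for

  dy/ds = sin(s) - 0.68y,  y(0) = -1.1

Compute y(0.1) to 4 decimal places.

-1.0228

RK4: k1 = f(s_n, y_n); k2 = f(s_n + h/2, y_n + (h/2)·k1); k3 = f(s_n + h/2, y_n + (h/2)·k2); k4 = f(s_n + h, y_n + h·k3); y_{n+1} = y_n + (h/6)·(k1 + 2k2 + 2k3 + k4).
s=0.000000, y=-1.100000:
  k1 = f(0.000000, -1.100000) = 0.748000
  k2 = f(0.050000, -1.062600) = 0.772547
  k3 = f(0.050000, -1.061373) = 0.771713
  k4 = f(0.100000, -1.022829) = 0.795357
  y ← -1.100000 + (0.1/6)·(k1 + 2k2 + 2k3 + k4) = -1.022802
y(0.1) ≈ -1.0228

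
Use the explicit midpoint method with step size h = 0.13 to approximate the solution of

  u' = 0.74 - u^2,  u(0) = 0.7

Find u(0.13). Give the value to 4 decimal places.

Midpoint: k1 = f(t_n, u_n); k2 = f(t_n + h/2, u_n + (h/2)·k1); u_{n+1} = u_n + h·k2.
t=0.000000, u=0.700000:
  k1 = f(0.000000, 0.700000) = 0.250000
  k2 = f(0.065000, 0.716250) = 0.226986
  u ← 0.700000 + 0.13·0.226986 = 0.729508
u(0.13) ≈ 0.7295

0.7295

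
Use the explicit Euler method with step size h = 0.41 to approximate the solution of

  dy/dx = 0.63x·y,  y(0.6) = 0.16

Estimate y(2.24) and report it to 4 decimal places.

0.4690

Euler: y_{n+1} = y_n + h·f(x_n, y_n).
x=0.600000, y=0.160000: f=0.060480 → y ← 0.160000 + 0.41·0.060480 = 0.184797
x=1.010000, y=0.184797: f=0.117586 → y ← 0.184797 + 0.41·0.117586 = 0.233007
x=1.420000, y=0.233007: f=0.208448 → y ← 0.233007 + 0.41·0.208448 = 0.318471
x=1.830000, y=0.318471: f=0.367165 → y ← 0.318471 + 0.41·0.367165 = 0.469009
y(2.24) ≈ 0.4690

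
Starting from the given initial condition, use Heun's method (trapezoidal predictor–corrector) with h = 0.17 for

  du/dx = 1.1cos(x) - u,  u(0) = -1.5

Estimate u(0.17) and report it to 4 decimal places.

Heun: k1 = f(x_n, u_n); k2 = f(x_n + h, u_n + h·k1); u_{n+1} = u_n + (h/2)·(k1 + k2).
x=0.000000, u=-1.500000:
  k1 = f(0.000000, -1.500000) = 2.600000
  k2 = f(0.170000, -1.058000) = 2.142143
  u ← -1.500000 + (0.17/2)·(2.600000 + 2.142143) = -1.096918
u(0.17) ≈ -1.0969

-1.0969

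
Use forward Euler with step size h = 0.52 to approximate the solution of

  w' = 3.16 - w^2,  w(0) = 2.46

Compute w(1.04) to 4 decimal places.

Euler: w_{n+1} = w_n + h·f(t_n, w_n).
t=0.000000, w=2.460000: f=-2.891600 → w ← 2.460000 + 0.52·(-2.891600) = 0.956368
t=0.520000, w=0.956368: f=2.245360 → w ← 0.956368 + 0.52·2.245360 = 2.123955
w(1.04) ≈ 2.1240

2.1240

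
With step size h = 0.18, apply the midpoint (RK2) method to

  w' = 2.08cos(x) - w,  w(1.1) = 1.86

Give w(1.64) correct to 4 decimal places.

Midpoint: k1 = f(x_n, w_n); k2 = f(x_n + h/2, w_n + (h/2)·k1); w_{n+1} = w_n + h·k2.
x=1.100000, w=1.860000:
  k1 = f(1.100000, 1.860000) = -0.916520
  k2 = f(1.190000, 1.777513) = -1.004461
  w ← 1.860000 + 0.18·(-1.004461) = 1.679197
x=1.280000, w=1.679197:
  k1 = f(1.280000, 1.679197) = -1.082829
  k2 = f(1.370000, 1.581742) = -1.166887
  w ← 1.679197 + 0.18·(-1.166887) = 1.469157
x=1.460000, w=1.469157:
  k1 = f(1.460000, 1.469157) = -1.239172
  k2 = f(1.550000, 1.357632) = -1.314379
  w ← 1.469157 + 0.18·(-1.314379) = 1.232569
w(1.64) ≈ 1.2326

1.2326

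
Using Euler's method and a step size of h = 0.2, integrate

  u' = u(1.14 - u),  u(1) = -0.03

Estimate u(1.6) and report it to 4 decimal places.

Euler: u_{n+1} = u_n + h·f(s_n, u_n).
s=1.000000, u=-0.030000: f=-0.035100 → u ← -0.030000 + 0.2·(-0.035100) = -0.037020
s=1.200000, u=-0.037020: f=-0.043573 → u ← -0.037020 + 0.2·(-0.043573) = -0.045735
s=1.400000, u=-0.045735: f=-0.054229 → u ← -0.045735 + 0.2·(-0.054229) = -0.056580
u(1.6) ≈ -0.0566

-0.0566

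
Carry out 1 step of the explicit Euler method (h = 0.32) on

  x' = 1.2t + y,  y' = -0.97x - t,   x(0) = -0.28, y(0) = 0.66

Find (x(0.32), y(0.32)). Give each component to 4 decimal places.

Euler on (x,y): x_{n+1} = x_n + h·x', y_{n+1} = y_n + h·y'.
0.000000: (-0.280000, 0.660000); f=(0.660000, 0.271600) → (-0.068800, 0.746912)
(x(0.32), y(0.32)) ≈ (-0.0688, 0.7469)

-0.0688, 0.7469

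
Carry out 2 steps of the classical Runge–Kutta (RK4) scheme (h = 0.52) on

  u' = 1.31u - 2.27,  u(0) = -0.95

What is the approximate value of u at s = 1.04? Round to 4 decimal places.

-8.7305

RK4: k1 = f(s_n, u_n); k2 = f(s_n + h/2, u_n + (h/2)·k1); k3 = f(s_n + h/2, u_n + (h/2)·k2); k4 = f(s_n + h, u_n + h·k3); u_{n+1} = u_n + (h/6)·(k1 + 2k2 + 2k3 + k4).
s=0.000000, u=-0.950000:
  k1 = f(0.000000, -0.950000) = -3.514500
  k2 = f(0.260000, -1.863770) = -4.711539
  k3 = f(0.260000, -2.175000) = -5.119250
  k4 = f(0.520000, -3.612010) = -7.001733
  u ← -0.950000 + (0.52/6)·(k1 + 2k2 + 2k3 + k4) = -3.565410
s=0.520000, u=-3.565410:
  k1 = f(0.520000, -3.565410) = -6.940687
  k2 = f(0.780000, -5.369989) = -9.304686
  k3 = f(0.780000, -5.984629) = -10.109863
  k4 = f(1.040000, -8.822539) = -13.827526
  u ← -3.565410 + (0.52/6)·(k1 + 2k2 + 2k3 + k4) = -8.730511
u(1.04) ≈ -8.7305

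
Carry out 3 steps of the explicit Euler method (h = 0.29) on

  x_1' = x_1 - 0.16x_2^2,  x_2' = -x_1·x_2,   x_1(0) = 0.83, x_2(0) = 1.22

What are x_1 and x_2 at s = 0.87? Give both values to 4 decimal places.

Euler on (x_1,x_2): x_1_{n+1} = x_1_n + h·x_1', x_2_{n+1} = x_2_n + h·x_2'.
0.000000: (0.830000, 1.220000); f=(0.591856, -1.012600) → (1.001638, 0.926346)
0.290000: (1.001638, 0.926346); f=(0.864340, -0.927864) → (1.252297, 0.657266)
0.580000: (1.252297, 0.657266); f=(1.183177, -0.823091) → (1.595418, 0.418569)
(x_1(0.87), x_2(0.87)) ≈ (1.5954, 0.4186)

1.5954, 0.4186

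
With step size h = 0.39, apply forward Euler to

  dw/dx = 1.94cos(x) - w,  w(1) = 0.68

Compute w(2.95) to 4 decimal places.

-0.8061

Euler: w_{n+1} = w_n + h·f(x_n, w_n).
x=1.000000, w=0.680000: f=0.368186 → w ← 0.680000 + 0.39·0.368186 = 0.823593
x=1.390000, w=0.823593: f=-0.474756 → w ← 0.823593 + 0.39·(-0.474756) = 0.638438
x=1.780000, w=0.638438: f=-1.041339 → w ← 0.638438 + 0.39·(-1.041339) = 0.232316
x=2.170000, w=0.232316: f=-1.326447 → w ← 0.232316 + 0.39·(-1.326447) = -0.284998
x=2.560000, w=-0.284998: f=-1.336044 → w ← -0.284998 + 0.39·(-1.336044) = -0.806056
w(2.95) ≈ -0.8061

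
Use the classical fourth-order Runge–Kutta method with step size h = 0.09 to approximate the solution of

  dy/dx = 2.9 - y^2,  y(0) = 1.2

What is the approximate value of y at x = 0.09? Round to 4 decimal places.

RK4: k1 = f(x_n, y_n); k2 = f(x_n + h/2, y_n + (h/2)·k1); k3 = f(x_n + h/2, y_n + (h/2)·k2); k4 = f(x_n + h, y_n + h·k3); y_{n+1} = y_n + (h/6)·(k1 + 2k2 + 2k3 + k4).
x=0.000000, y=1.200000:
  k1 = f(0.000000, 1.200000) = 1.460000
  k2 = f(0.045000, 1.265700) = 1.298004
  k3 = f(0.045000, 1.258410) = 1.316404
  k4 = f(0.090000, 1.318476) = 1.161620
  y ← 1.200000 + (0.09/6)·(k1 + 2k2 + 2k3 + k4) = 1.317757
y(0.09) ≈ 1.3178

1.3178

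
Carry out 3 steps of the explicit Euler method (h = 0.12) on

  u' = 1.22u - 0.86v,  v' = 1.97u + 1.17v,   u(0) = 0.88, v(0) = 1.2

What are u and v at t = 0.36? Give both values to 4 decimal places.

0.7694, 2.4902

Euler on (u,v): u_{n+1} = u_n + h·u', v_{n+1} = v_n + h·v'.
0.000000: (0.880000, 1.200000); f=(0.041600, 3.137600) → (0.884992, 1.576512)
0.120000: (0.884992, 1.576512); f=(-0.276110, 3.587953) → (0.851859, 2.007066)
0.240000: (0.851859, 2.007066); f=(-0.686809, 4.026429) → (0.769442, 2.490238)
(u(0.36), v(0.36)) ≈ (0.7694, 2.4902)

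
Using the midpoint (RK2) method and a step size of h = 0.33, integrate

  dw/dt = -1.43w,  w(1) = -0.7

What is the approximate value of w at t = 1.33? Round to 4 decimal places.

-0.4476

Midpoint: k1 = f(t_n, w_n); k2 = f(t_n + h/2, w_n + (h/2)·k1); w_{n+1} = w_n + h·k2.
t=1.000000, w=-0.700000:
  k1 = f(1.000000, -0.700000) = 1.001000
  k2 = f(1.165000, -0.534835) = 0.764814
  w ← -0.700000 + 0.33·0.764814 = -0.447611
w(1.33) ≈ -0.4476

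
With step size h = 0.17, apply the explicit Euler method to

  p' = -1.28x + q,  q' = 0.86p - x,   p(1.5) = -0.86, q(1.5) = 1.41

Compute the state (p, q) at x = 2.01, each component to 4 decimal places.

Euler on (p,q): p_{n+1} = p_n + h·p', q_{n+1} = q_n + h·q'.
1.500000: (-0.860000, 1.410000); f=(-0.510000, -2.239600) → (-0.946700, 1.029268)
1.670000: (-0.946700, 1.029268); f=(-1.108332, -2.484162) → (-1.135116, 0.606960)
1.840000: (-1.135116, 0.606960); f=(-1.748240, -2.816200) → (-1.432317, 0.128206)
(p(2.01), q(2.01)) ≈ (-1.4323, 0.1282)

-1.4323, 0.1282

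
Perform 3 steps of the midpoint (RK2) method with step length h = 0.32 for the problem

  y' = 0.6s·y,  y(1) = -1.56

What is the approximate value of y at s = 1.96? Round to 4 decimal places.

Midpoint: k1 = f(s_n, y_n); k2 = f(s_n + h/2, y_n + (h/2)·k1); y_{n+1} = y_n + h·k2.
s=1.000000, y=-1.560000:
  k1 = f(1.000000, -1.560000) = -0.936000
  k2 = f(1.160000, -1.709760) = -1.189993
  y ← -1.560000 + 0.32·(-1.189993) = -1.940798
s=1.320000, y=-1.940798:
  k1 = f(1.320000, -1.940798) = -1.537112
  k2 = f(1.480000, -2.186736) = -1.941821
  y ← -1.940798 + 0.32·(-1.941821) = -2.562181
s=1.640000, y=-2.562181:
  k1 = f(1.640000, -2.562181) = -2.521186
  k2 = f(1.800000, -2.965570) = -3.202816
  y ← -2.562181 + 0.32·(-3.202816) = -3.587082
y(1.96) ≈ -3.5871

-3.5871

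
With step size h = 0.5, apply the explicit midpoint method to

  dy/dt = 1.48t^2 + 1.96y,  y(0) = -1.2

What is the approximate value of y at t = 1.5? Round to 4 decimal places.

Midpoint: k1 = f(t_n, y_n); k2 = f(t_n + h/2, y_n + (h/2)·k1); y_{n+1} = y_n + h·k2.
t=0.000000, y=-1.200000:
  k1 = f(0.000000, -1.200000) = -2.352000
  k2 = f(0.250000, -1.788000) = -3.411980
  y ← -1.200000 + 0.5·(-3.411980) = -2.905990
t=0.500000, y=-2.905990:
  k1 = f(0.500000, -2.905990) = -5.325740
  k2 = f(0.750000, -4.237425) = -7.472853
  y ← -2.905990 + 0.5·(-7.472853) = -6.642417
t=1.000000, y=-6.642417:
  k1 = f(1.000000, -6.642417) = -11.539137
  k2 = f(1.250000, -9.527201) = -16.360813
  y ← -6.642417 + 0.5·(-16.360813) = -14.822823
y(1.5) ≈ -14.8228

-14.8228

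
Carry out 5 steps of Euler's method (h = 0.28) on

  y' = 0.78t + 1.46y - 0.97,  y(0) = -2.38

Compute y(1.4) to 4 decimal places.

Euler: y_{n+1} = y_n + h·f(t_n, y_n).
t=0.000000, y=-2.380000: f=-4.444800 → y ← -2.380000 + 0.28·(-4.444800) = -3.624544
t=0.280000, y=-3.624544: f=-6.043434 → y ← -3.624544 + 0.28·(-6.043434) = -5.316706
t=0.560000, y=-5.316706: f=-8.295590 → y ← -5.316706 + 0.28·(-8.295590) = -7.639471
t=0.840000, y=-7.639471: f=-11.468427 → y ← -7.639471 + 0.28·(-11.468427) = -10.850631
t=1.120000, y=-10.850631: f=-15.938321 → y ← -10.850631 + 0.28·(-15.938321) = -15.313360
y(1.4) ≈ -15.3134

-15.3134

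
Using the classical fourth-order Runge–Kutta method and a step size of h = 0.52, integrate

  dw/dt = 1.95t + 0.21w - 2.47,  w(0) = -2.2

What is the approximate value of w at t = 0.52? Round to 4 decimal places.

RK4: k1 = f(t_n, w_n); k2 = f(t_n + h/2, w_n + (h/2)·k1); k3 = f(t_n + h/2, w_n + (h/2)·k2); k4 = f(t_n + h, w_n + h·k3); w_{n+1} = w_n + (h/6)·(k1 + 2k2 + 2k3 + k4).
t=0.000000, w=-2.200000:
  k1 = f(0.000000, -2.200000) = -2.932000
  k2 = f(0.260000, -2.962320) = -2.585087
  k3 = f(0.260000, -2.872123) = -2.566146
  k4 = f(0.520000, -3.534396) = -2.198223
  w ← -2.200000 + (0.52/6)·(k1 + 2k2 + 2k3 + k4) = -3.537500
w(0.52) ≈ -3.5375

-3.5375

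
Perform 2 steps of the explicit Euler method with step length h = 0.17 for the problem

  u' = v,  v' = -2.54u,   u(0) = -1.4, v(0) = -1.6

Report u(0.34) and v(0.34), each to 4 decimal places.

Euler on (u,v): u_{n+1} = u_n + h·u', v_{n+1} = v_n + h·v'.
0.000000: (-1.400000, -1.600000); f=(-1.600000, 3.556000) → (-1.672000, -0.995480)
0.170000: (-1.672000, -0.995480); f=(-0.995480, 4.246880) → (-1.841232, -0.273510)
(u(0.34), v(0.34)) ≈ (-1.8412, -0.2735)

-1.8412, -0.2735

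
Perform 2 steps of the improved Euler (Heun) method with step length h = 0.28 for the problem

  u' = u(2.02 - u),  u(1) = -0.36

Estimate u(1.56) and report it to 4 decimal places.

-1.5281

Heun: k1 = f(x_n, u_n); k2 = f(x_n + h, u_n + h·k1); u_{n+1} = u_n + (h/2)·(k1 + k2).
x=1.000000, u=-0.360000:
  k1 = f(1.000000, -0.360000) = -0.856800
  k2 = f(1.280000, -0.599904) = -1.571691
  u ← -0.360000 + (0.28/2)·(-0.856800 + (-1.571691)) = -0.699989
x=1.280000, u=-0.699989:
  k1 = f(1.280000, -0.699989) = -1.903961
  k2 = f(1.560000, -1.233098) = -4.011388
  u ← -0.699989 + (0.28/2)·(-1.903961 + (-4.011388)) = -1.528138
u(1.56) ≈ -1.5281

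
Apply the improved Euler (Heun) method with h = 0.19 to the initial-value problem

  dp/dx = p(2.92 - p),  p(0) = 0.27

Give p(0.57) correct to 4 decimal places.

Heun: k1 = f(x_n, p_n); k2 = f(x_n + h, p_n + h·k1); p_{n+1} = p_n + (h/2)·(k1 + k2).
x=0.000000, p=0.270000:
  k1 = f(0.000000, 0.270000) = 0.715500
  k2 = f(0.190000, 0.405945) = 1.020568
  p ← 0.270000 + (0.19/2)·(0.715500 + 1.020568) = 0.434926
x=0.190000, p=0.434926:
  k1 = f(0.190000, 0.434926) = 1.080824
  k2 = f(0.380000, 0.640283) = 1.459664
  p ← 0.434926 + (0.19/2)·(1.080824 + 1.459664) = 0.676273
x=0.380000, p=0.676273:
  k1 = f(0.380000, 0.676273) = 1.517372
  k2 = f(0.570000, 0.964574) = 1.886153
  p ← 0.676273 + (0.19/2)·(1.517372 + 1.886153) = 0.999608
p(0.57) ≈ 0.9996

0.9996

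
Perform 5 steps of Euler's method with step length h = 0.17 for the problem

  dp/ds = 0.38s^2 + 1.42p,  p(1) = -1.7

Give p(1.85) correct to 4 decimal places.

-4.1454

Euler: p_{n+1} = p_n + h·f(s_n, p_n).
s=1.000000, p=-1.700000: f=-2.034000 → p ← -1.700000 + 0.17·(-2.034000) = -2.045780
s=1.170000, p=-2.045780: f=-2.384826 → p ← -2.045780 + 0.17·(-2.384826) = -2.451200
s=1.340000, p=-2.451200: f=-2.798376 → p ← -2.451200 + 0.17·(-2.798376) = -2.926924
s=1.510000, p=-2.926924: f=-3.289795 → p ← -2.926924 + 0.17·(-3.289795) = -3.486189
s=1.680000, p=-3.486189: f=-3.877877 → p ← -3.486189 + 0.17·(-3.877877) = -4.145429
p(1.85) ≈ -4.1454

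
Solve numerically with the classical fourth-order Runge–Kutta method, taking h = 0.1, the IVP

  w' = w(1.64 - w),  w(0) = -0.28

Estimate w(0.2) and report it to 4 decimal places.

RK4: k1 = f(x_n, w_n); k2 = f(x_n + h/2, w_n + (h/2)·k1); k3 = f(x_n + h/2, w_n + (h/2)·k2); k4 = f(x_n + h, w_n + h·k3); w_{n+1} = w_n + (h/6)·(k1 + 2k2 + 2k3 + k4).
x=0.000000, w=-0.280000:
  k1 = f(0.000000, -0.280000) = -0.537600
  k2 = f(0.050000, -0.306880) = -0.597459
  k3 = f(0.050000, -0.309873) = -0.604213
  k4 = f(0.100000, -0.340421) = -0.674178
  w ← -0.280000 + (0.1/6)·(k1 + 2k2 + 2k3 + k4) = -0.340252
x=0.100000, w=-0.340252:
  k1 = f(0.100000, -0.340252) = -0.673785
  k2 = f(0.150000, -0.373941) = -0.753096
  k3 = f(0.150000, -0.377907) = -0.762581
  k4 = f(0.200000, -0.416510) = -0.856557
  w ← -0.340252 + (0.1/6)·(k1 + 2k2 + 2k3 + k4) = -0.416280
w(0.2) ≈ -0.4163

-0.4163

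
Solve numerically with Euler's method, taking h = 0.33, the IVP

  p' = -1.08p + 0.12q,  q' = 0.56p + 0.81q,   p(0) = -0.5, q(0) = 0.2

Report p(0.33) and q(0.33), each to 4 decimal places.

Euler on (p,q): p_{n+1} = p_n + h·p', q_{n+1} = q_n + h·q'.
0.000000: (-0.500000, 0.200000); f=(0.564000, -0.118000) → (-0.313880, 0.161060)
(p(0.33), q(0.33)) ≈ (-0.3139, 0.1611)

-0.3139, 0.1611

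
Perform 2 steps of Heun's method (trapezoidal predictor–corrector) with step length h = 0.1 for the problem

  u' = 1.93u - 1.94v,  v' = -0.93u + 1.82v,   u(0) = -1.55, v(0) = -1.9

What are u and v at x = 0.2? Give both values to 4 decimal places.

Heun on (u,v): k1 = f(x_n, state_n); k2 = f(x_n + h, state_n + h·k1); state_{n+1} = state_n + (h/2)·(k1 + k2).
0.000000: (-1.550000, -1.900000)
  k1 = (0.694500, -2.016500)
  predictor → (-1.480550, -2.101650)
  k2 = (1.219739, -2.448091)
  → (-1.454288, -2.123230)
0.100000: (-1.454288, -2.123230)
  k1 = (1.312289, -2.511790)
  predictor → (-1.323059, -2.374409)
  k2 = (2.052849, -3.090979)
  → (-1.286031, -2.403368)
(u(0.2), v(0.2)) ≈ (-1.2860, -2.4034)

-1.2860, -2.4034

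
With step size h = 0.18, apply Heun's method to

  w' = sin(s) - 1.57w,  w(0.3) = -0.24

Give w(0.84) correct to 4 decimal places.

Heun: k1 = f(s_n, w_n); k2 = f(s_n + h, w_n + h·k1); w_{n+1} = w_n + (h/2)·(k1 + k2).
s=0.300000, w=-0.240000:
  k1 = f(0.300000, -0.240000) = 0.672320
  k2 = f(0.480000, -0.118982) = 0.648581
  w ← -0.240000 + (0.18/2)·(0.672320 + 0.648581) = -0.121119
s=0.480000, w=-0.121119:
  k1 = f(0.480000, -0.121119) = 0.651936
  k2 = f(0.660000, -0.003770) = 0.619036
  w ← -0.121119 + (0.18/2)·(0.651936 + 0.619036) = -0.006731
s=0.660000, w=-0.006731:
  k1 = f(0.660000, -0.006731) = 0.623685
  k2 = f(0.840000, 0.105532) = 0.578958
  w ← -0.006731 + (0.18/2)·(0.623685 + 0.578958) = 0.101507
w(0.84) ≈ 0.1015

0.1015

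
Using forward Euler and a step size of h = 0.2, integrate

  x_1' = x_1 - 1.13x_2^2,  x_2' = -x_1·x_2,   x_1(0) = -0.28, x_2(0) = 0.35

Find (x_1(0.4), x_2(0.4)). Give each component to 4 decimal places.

Euler on (x_1,x_2): x_1_{n+1} = x_1_n + h·x_1', x_2_{n+1} = x_2_n + h·x_2'.
0.000000: (-0.280000, 0.350000); f=(-0.418425, 0.098000) → (-0.363685, 0.369600)
0.200000: (-0.363685, 0.369600); f=(-0.518048, 0.134418) → (-0.467295, 0.396484)
(x_1(0.4), x_2(0.4)) ≈ (-0.4673, 0.3965)

-0.4673, 0.3965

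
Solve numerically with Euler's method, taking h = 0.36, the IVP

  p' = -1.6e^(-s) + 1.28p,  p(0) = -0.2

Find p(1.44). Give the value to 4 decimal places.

-4.1690

Euler: p_{n+1} = p_n + h·f(s_n, p_n).
s=0.000000, p=-0.200000: f=-1.856000 → p ← -0.200000 + 0.36·(-1.856000) = -0.868160
s=0.360000, p=-0.868160: f=-2.227527 → p ← -0.868160 + 0.36·(-2.227527) = -1.670070
s=0.720000, p=-1.670070: f=-2.916493 → p ← -1.670070 + 0.36·(-2.916493) = -2.720007
s=1.080000, p=-2.720007: f=-4.024962 → p ← -2.720007 + 0.36·(-4.024962) = -4.168993
p(1.44) ≈ -4.1690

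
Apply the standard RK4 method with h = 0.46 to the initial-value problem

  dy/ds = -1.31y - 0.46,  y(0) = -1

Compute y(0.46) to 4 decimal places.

RK4: k1 = f(s_n, y_n); k2 = f(s_n + h/2, y_n + (h/2)·k1); k3 = f(s_n + h/2, y_n + (h/2)·k2); k4 = f(s_n + h, y_n + h·k3); y_{n+1} = y_n + (h/6)·(k1 + 2k2 + 2k3 + k4).
s=0.000000, y=-1.000000:
  k1 = f(0.000000, -1.000000) = 0.850000
  k2 = f(0.230000, -0.804500) = 0.593895
  k3 = f(0.230000, -0.863404) = 0.671059
  k4 = f(0.460000, -0.691313) = 0.445620
  y ← -1.000000 + (0.46/6)·(k1 + 2k2 + 2k3 + k4) = -0.706709
y(0.46) ≈ -0.7067

-0.7067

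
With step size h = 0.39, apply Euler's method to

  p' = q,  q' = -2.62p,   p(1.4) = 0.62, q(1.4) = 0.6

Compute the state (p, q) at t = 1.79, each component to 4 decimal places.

Euler on (p,q): p_{n+1} = p_n + h·p', q_{n+1} = q_n + h·q'.
1.400000: (0.620000, 0.600000); f=(0.600000, -1.624400) → (0.854000, -0.033516)
(p(1.79), q(1.79)) ≈ (0.8540, -0.0335)

0.8540, -0.0335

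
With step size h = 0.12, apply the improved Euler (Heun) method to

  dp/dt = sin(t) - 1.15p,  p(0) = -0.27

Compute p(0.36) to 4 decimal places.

Heun: k1 = f(t_n, p_n); k2 = f(t_n + h, p_n + h·k1); p_{n+1} = p_n + (h/2)·(k1 + k2).
t=0.000000, p=-0.270000:
  k1 = f(0.000000, -0.270000) = 0.310500
  k2 = f(0.120000, -0.232740) = 0.387363
  p ← -0.270000 + (0.12/2)·(0.310500 + 0.387363) = -0.228128
t=0.120000, p=-0.228128:
  k1 = f(0.120000, -0.228128) = 0.382060
  k2 = f(0.240000, -0.182281) = 0.447326
  p ← -0.228128 + (0.12/2)·(0.382060 + 0.447326) = -0.178365
t=0.240000, p=-0.178365:
  k1 = f(0.240000, -0.178365) = 0.442822
  k2 = f(0.360000, -0.125226) = 0.496285
  p ← -0.178365 + (0.12/2)·(0.442822 + 0.496285) = -0.122019
p(0.36) ≈ -0.1220

-0.1220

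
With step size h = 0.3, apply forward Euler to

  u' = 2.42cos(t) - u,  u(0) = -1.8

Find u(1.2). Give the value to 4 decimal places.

Euler: u_{n+1} = u_n + h·f(t_n, u_n).
t=0.000000, u=-1.800000: f=4.220000 → u ← -1.800000 + 0.3·4.220000 = -0.534000
t=0.300000, u=-0.534000: f=2.845914 → u ← -0.534000 + 0.3·2.845914 = 0.319774
t=0.600000, u=0.319774: f=1.677538 → u ← 0.319774 + 0.3·1.677538 = 0.823036
t=0.900000, u=0.823036: f=0.681260 → u ← 0.823036 + 0.3·0.681260 = 1.027414
u(1.2) ≈ 1.0274

1.0274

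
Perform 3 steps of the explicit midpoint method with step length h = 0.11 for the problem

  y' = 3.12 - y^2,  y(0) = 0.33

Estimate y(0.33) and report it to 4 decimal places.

Midpoint: k1 = f(x_n, y_n); k2 = f(x_n + h/2, y_n + (h/2)·k1); y_{n+1} = y_n + h·k2.
x=0.000000, y=0.330000:
  k1 = f(0.000000, 0.330000) = 3.011100
  k2 = f(0.055000, 0.495611) = 2.874370
  y ← 0.330000 + 0.11·2.874370 = 0.646181
x=0.110000, y=0.646181:
  k1 = f(0.110000, 0.646181) = 2.702450
  k2 = f(0.165000, 0.794816) = 2.488268
  y ← 0.646181 + 0.11·2.488268 = 0.919890
x=0.220000, y=0.919890:
  k1 = f(0.220000, 0.919890) = 2.273802
  k2 = f(0.275000, 1.044949) = 2.028081
  y ← 0.919890 + 0.11·2.028081 = 1.142979
y(0.33) ≈ 1.1430

1.1430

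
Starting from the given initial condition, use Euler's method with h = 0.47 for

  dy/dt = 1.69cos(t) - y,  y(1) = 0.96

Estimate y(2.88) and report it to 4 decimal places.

Euler: y_{n+1} = y_n + h·f(t_n, y_n).
t=1.000000, y=0.960000: f=-0.046889 → y ← 0.960000 + 0.47·(-0.046889) = 0.937962
t=1.470000, y=0.937962: f=-0.767905 → y ← 0.937962 + 0.47·(-0.767905) = 0.577047
t=1.940000, y=0.577047: f=-1.186922 → y ← 0.577047 + 0.47·(-1.186922) = 0.019194
t=2.410000, y=0.019194: f=-1.276742 → y ← 0.019194 + 0.47·(-1.276742) = -0.580875
y(2.88) ≈ -0.5809

-0.5809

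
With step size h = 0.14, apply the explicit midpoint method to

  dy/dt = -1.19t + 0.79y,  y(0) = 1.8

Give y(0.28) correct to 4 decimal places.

Midpoint: k1 = f(t_n, y_n); k2 = f(t_n + h/2, y_n + (h/2)·k1); y_{n+1} = y_n + h·k2.
t=0.000000, y=1.800000:
  k1 = f(0.000000, 1.800000) = 1.422000
  k2 = f(0.070000, 1.899540) = 1.417337
  y ← 1.800000 + 0.14·1.417337 = 1.998427
t=0.140000, y=1.998427:
  k1 = f(0.140000, 1.998427) = 1.412157
  k2 = f(0.210000, 2.097278) = 1.406950
  y ← 1.998427 + 0.14·1.406950 = 2.195400
y(0.28) ≈ 2.1954

2.1954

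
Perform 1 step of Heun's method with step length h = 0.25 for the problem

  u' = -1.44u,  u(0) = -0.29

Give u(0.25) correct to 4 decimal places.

Heun: k1 = f(t_n, u_n); k2 = f(t_n + h, u_n + h·k1); u_{n+1} = u_n + (h/2)·(k1 + k2).
t=0.000000, u=-0.290000:
  k1 = f(0.000000, -0.290000) = 0.417600
  k2 = f(0.250000, -0.185600) = 0.267264
  u ← -0.290000 + (0.25/2)·(0.417600 + 0.267264) = -0.204392
u(0.25) ≈ -0.2044

-0.2044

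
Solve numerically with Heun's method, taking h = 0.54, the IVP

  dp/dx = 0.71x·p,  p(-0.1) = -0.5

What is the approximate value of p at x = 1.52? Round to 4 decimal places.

Heun: k1 = f(x_n, p_n); k2 = f(x_n + h, p_n + h·k1); p_{n+1} = p_n + (h/2)·(k1 + k2).
x=-0.100000, p=-0.500000:
  k1 = f(-0.100000, -0.500000) = 0.035500
  k2 = f(0.440000, -0.480830) = -0.150211
  p ← -0.500000 + (0.54/2)·(0.035500 + (-0.150211)) = -0.530972
x=0.440000, p=-0.530972:
  k1 = f(0.440000, -0.530972) = -0.165876
  k2 = f(0.980000, -0.620545) = -0.431775
  p ← -0.530972 + (0.54/2)·(-0.165876 + (-0.431775)) = -0.692338
x=0.980000, p=-0.692338:
  k1 = f(0.980000, -0.692338) = -0.481729
  k2 = f(1.520000, -0.952471) = -1.027907
  p ← -0.692338 + (0.54/2)·(-0.481729 + (-1.027907)) = -1.099939
p(1.52) ≈ -1.0999

-1.0999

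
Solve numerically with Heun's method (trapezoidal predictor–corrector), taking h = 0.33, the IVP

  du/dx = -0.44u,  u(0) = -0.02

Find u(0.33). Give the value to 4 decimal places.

Heun: k1 = f(x_n, u_n); k2 = f(x_n + h, u_n + h·k1); u_{n+1} = u_n + (h/2)·(k1 + k2).
x=0.000000, u=-0.020000:
  k1 = f(0.000000, -0.020000) = 0.008800
  k2 = f(0.330000, -0.017096) = 0.007522
  u ← -0.020000 + (0.33/2)·(0.008800 + 0.007522) = -0.017307
u(0.33) ≈ -0.0173

-0.0173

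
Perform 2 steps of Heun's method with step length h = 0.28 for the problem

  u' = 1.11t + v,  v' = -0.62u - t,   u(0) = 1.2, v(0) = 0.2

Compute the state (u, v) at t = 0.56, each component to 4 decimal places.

1.3444, -0.3968

Heun on (u,v): k1 = f(t_n, state_n); k2 = f(t_n + h, state_n + h·k1); state_{n+1} = state_n + (h/2)·(k1 + k2).
0.000000: (1.200000, 0.200000)
  k1 = (0.200000, -0.744000)
  predictor → (1.256000, -0.008320)
  k2 = (0.302480, -1.058720)
  → (1.270347, -0.052381)
0.280000: (1.270347, -0.052381)
  k1 = (0.258419, -1.067615)
  predictor → (1.342705, -0.351313)
  k2 = (0.270287, -1.392477)
  → (1.344366, -0.396794)
(u(0.56), v(0.56)) ≈ (1.3444, -0.3968)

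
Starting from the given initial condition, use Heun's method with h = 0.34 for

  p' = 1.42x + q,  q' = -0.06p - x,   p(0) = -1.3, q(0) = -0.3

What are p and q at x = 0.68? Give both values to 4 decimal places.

Heun on (p,q): k1 = f(x_n, state_n); k2 = f(x_n + h, state_n + h·k1); state_{n+1} = state_n + (h/2)·(k1 + k2).
0.000000: (-1.300000, -0.300000)
  k1 = (-0.300000, 0.078000)
  predictor → (-1.402000, -0.273480)
  k2 = (0.209320, -0.255880)
  → (-1.315416, -0.330240)
0.340000: (-1.315416, -0.330240)
  k1 = (0.152560, -0.261075)
  predictor → (-1.263545, -0.419005)
  k2 = (0.546595, -0.604187)
  → (-1.196559, -0.477334)
(p(0.68), q(0.68)) ≈ (-1.1966, -0.4773)

-1.1966, -0.4773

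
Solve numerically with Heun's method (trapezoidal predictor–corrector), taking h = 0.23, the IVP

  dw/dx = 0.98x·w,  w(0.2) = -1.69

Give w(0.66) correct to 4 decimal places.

Heun: k1 = f(x_n, w_n); k2 = f(x_n + h, w_n + h·k1); w_{n+1} = w_n + (h/2)·(k1 + k2).
x=0.200000, w=-1.690000:
  k1 = f(0.200000, -1.690000) = -0.331240
  k2 = f(0.430000, -1.766185) = -0.744270
  w ← -1.690000 + (0.23/2)·(-0.331240 + (-0.744270)) = -1.813684
x=0.430000, w=-1.813684:
  k1 = f(0.430000, -1.813684) = -0.764286
  k2 = f(0.660000, -1.989470) = -1.286789
  w ← -1.813684 + (0.23/2)·(-0.764286 + (-1.286789)) = -2.049557
w(0.66) ≈ -2.0496

-2.0496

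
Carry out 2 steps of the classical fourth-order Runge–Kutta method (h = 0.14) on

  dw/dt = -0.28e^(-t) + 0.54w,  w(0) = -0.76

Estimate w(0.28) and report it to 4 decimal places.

RK4: k1 = f(t_n, w_n); k2 = f(t_n + h/2, w_n + (h/2)·k1); k3 = f(t_n + h/2, w_n + (h/2)·k2); k4 = f(t_n + h, w_n + h·k3); w_{n+1} = w_n + (h/6)·(k1 + 2k2 + 2k3 + k4).
t=0.000000, w=-0.760000:
  k1 = f(0.000000, -0.760000) = -0.690400
  k2 = f(0.070000, -0.808328) = -0.697567
  k3 = f(0.070000, -0.808830) = -0.697838
  k4 = f(0.140000, -0.857697) = -0.706577
  w ← -0.760000 + (0.14/6)·(k1 + 2k2 + 2k3 + k4) = -0.857715
t=0.140000, w=-0.857715:
  k1 = f(0.140000, -0.857715) = -0.706586
  k2 = f(0.210000, -0.907176) = -0.716839
  k3 = f(0.210000, -0.907894) = -0.717226
  k4 = f(0.280000, -0.958127) = -0.729008
  w ← -0.857715 + (0.14/6)·(k1 + 2k2 + 2k3 + k4) = -0.958135
w(0.28) ≈ -0.9581

-0.9581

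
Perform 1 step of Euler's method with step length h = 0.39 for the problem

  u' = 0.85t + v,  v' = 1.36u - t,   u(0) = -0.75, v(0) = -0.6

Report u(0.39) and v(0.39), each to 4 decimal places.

-0.9840, -0.9978

Euler on (u,v): u_{n+1} = u_n + h·u', v_{n+1} = v_n + h·v'.
0.000000: (-0.750000, -0.600000); f=(-0.600000, -1.020000) → (-0.984000, -0.997800)
(u(0.39), v(0.39)) ≈ (-0.9840, -0.9978)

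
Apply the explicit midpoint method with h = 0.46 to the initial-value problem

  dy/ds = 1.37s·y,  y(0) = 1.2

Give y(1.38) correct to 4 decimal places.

3.9818

Midpoint: k1 = f(s_n, y_n); k2 = f(s_n + h/2, y_n + (h/2)·k1); y_{n+1} = y_n + h·k2.
s=0.000000, y=1.200000:
  k1 = f(0.000000, 1.200000) = 0.000000
  k2 = f(0.230000, 1.200000) = 0.378120
  y ← 1.200000 + 0.46·0.378120 = 1.373935
s=0.460000, y=1.373935:
  k1 = f(0.460000, 1.373935) = 0.865854
  k2 = f(0.690000, 1.573082) = 1.487034
  y ← 1.373935 + 0.46·1.487034 = 2.057971
s=0.920000, y=2.057971:
  k1 = f(0.920000, 2.057971) = 2.593866
  k2 = f(1.150000, 2.654560) = 4.182260
  y ← 2.057971 + 0.46·4.182260 = 3.981810
y(1.38) ≈ 3.9818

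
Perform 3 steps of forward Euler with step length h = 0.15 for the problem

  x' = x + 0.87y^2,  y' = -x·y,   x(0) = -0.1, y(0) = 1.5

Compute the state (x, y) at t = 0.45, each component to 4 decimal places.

0.8706, 1.3688

Euler on (x,y): x_{n+1} = x_n + h·x', y_{n+1} = y_n + h·y'.
0.000000: (-0.100000, 1.500000); f=(1.857500, 0.150000) → (0.178625, 1.522500)
0.150000: (0.178625, 1.522500); f=(2.195290, -0.271957) → (0.507919, 1.481707)
0.300000: (0.507919, 1.481707); f=(2.417964, -0.752586) → (0.870613, 1.368819)
(x(0.45), y(0.45)) ≈ (0.8706, 1.3688)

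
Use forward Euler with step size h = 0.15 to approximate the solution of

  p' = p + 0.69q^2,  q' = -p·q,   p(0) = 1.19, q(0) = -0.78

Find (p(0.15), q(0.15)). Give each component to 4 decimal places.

1.4315, -0.6408

Euler on (p,q): p_{n+1} = p_n + h·p', q_{n+1} = q_n + h·q'.
0.000000: (1.190000, -0.780000); f=(1.609796, 0.928200) → (1.431469, -0.640770)
(p(0.15), q(0.15)) ≈ (1.4315, -0.6408)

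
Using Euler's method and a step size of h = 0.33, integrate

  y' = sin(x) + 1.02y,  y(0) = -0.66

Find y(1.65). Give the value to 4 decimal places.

-1.5102

Euler: y_{n+1} = y_n + h·f(x_n, y_n).
x=0.000000, y=-0.660000: f=-0.673200 → y ← -0.660000 + 0.33·(-0.673200) = -0.882156
x=0.330000, y=-0.882156: f=-0.575756 → y ← -0.882156 + 0.33·(-0.575756) = -1.072156
x=0.660000, y=-1.072156: f=-0.480482 → y ← -1.072156 + 0.33·(-0.480482) = -1.230714
x=0.990000, y=-1.230714: f=-0.419303 → y ← -1.230714 + 0.33·(-0.419303) = -1.369084
x=1.320000, y=-1.369084: f=-0.427751 → y ← -1.369084 + 0.33·(-0.427751) = -1.510242
y(1.65) ≈ -1.5102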